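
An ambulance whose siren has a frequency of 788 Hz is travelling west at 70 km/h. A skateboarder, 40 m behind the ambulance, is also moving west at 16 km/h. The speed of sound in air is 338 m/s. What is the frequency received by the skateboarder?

755 Hz

70 km/h = 19.44 m/s; 16 km/h = 4.444 m/s.
The skateboarder is behind, so the ambulance is moving away from it while the skateboarder is moving toward the ambulance.
Both move, so f' = f · (v + v_o)/(v + v_s).
f' = 788 × (338 + 4.444)/(338 + 19.44) = 788 × 342.44/357.44 ≈ 755 Hz.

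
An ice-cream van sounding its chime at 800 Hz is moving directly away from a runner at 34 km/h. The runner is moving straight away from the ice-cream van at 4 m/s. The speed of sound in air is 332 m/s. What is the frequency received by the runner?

34 km/h = 9.444 m/s.
General Doppler shift: f' = f · (v − v_o)/(v + v_s).
f' = 800 × (332 − 4)/(332 + 9.444) = 800 × 328/341.44 ≈ 768 Hz.

768 Hz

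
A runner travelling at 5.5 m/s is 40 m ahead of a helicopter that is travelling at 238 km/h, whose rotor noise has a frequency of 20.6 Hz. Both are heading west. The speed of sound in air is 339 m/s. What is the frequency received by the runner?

25.2 Hz

238 km/h = 66.11 m/s.
The runner is ahead, so the helicopter is moving toward it while the runner is moving away from the helicopter.
Both move, so f' = f · (v − v_o)/(v − v_s).
f' = 20.6 × (339 − 5.5)/(339 − 66.11) = 20.6 × 333.5/272.89 ≈ 25.2 Hz.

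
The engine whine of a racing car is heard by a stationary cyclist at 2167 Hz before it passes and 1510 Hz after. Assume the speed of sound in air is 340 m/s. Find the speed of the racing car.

f₁/f₂ = (v + v_s)/(v − v_s), so v_s = v · (f₁ − f₂)/(f₁ + f₂).
v_s = 340 × (2167 − 1510)/(2167 + 1510) = 340 × 657/3677 ≈ 61 m/s.

61 m/s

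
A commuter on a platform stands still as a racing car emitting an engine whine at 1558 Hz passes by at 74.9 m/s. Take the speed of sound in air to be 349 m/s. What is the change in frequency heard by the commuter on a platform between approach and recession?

Approaching: f₁ = f · v/(v − v_s) = 1558 × 349/274.1 ≈ 1984 Hz.
Receding: f₂ = f · v/(v + v_s) = 1558 × 349/423.9 ≈ 1283 Hz.
Drop: f₁ − f₂ = 2f·v·v_s/(v² − v_s²) = 2 × 1558 × 349 × 74.9/(349² − 74.9²) ≈ 701 Hz.

701 Hz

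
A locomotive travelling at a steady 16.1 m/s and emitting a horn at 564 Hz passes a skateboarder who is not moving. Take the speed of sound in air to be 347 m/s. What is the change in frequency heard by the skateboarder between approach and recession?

Approaching: f₁ = f · v/(v − v_s) = 564 × 347/330.9 ≈ 591.4 Hz.
Receding: f₂ = f · v/(v + v_s) = 564 × 347/363.1 ≈ 539.0 Hz.
Drop: f₁ − f₂ = 2f·v·v_s/(v² − v_s²) = 2 × 564 × 347 × 16.1/(347² − 16.1²) ≈ 52.4 Hz.

52.4 Hz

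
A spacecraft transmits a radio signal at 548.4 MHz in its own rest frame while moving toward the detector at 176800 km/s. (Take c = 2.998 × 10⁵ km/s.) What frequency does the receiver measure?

β = v/c = 176800/299800 = 0.5897.
Relativistic Doppler for frequency: f' = f₀ · √((1 + β)/(1 − β)).
f' = 548.4 × √(1.5897/0.4103) = 548.4 × 1.96845 ≈ 1079.5 MHz.

1079.5 MHz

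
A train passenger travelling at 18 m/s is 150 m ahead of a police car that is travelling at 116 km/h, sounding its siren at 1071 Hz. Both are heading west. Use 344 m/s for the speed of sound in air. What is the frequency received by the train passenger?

116 km/h = 32.22 m/s.
The train passenger is ahead, so the police car is moving toward it while the train passenger is moving away from the police car.
General Doppler shift: f' = f · (v − v_o)/(v − v_s).
f' = 1071 × (344 − 18)/(344 − 32.22) = 1071 × 326/311.78 ≈ 1120 Hz.

1120 Hz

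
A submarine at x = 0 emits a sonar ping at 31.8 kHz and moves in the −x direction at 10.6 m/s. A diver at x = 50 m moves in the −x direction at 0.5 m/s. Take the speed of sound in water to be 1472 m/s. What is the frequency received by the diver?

The observer lies on the +x side, so the source is heading away from the observer and the observer is heading toward the source.
With source receding and observer approaching, f' = f · (v + v_o)/(v + v_s).
f' = 31.8 × (1472 + 0.5)/(1472 + 10.6) = 31.8 × 1472.5/1482.6 ≈ 31.6 kHz.

31.6 kHz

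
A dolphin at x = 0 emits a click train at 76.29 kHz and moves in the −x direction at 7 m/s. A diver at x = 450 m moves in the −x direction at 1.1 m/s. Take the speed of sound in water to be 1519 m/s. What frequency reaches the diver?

The observer lies on the +x side, so the source is heading away from the observer and the observer is heading toward the source.
Both move, so f' = f · (v + v_o)/(v + v_s).
f' = 76.29 × (1519 + 1.1)/(1519 + 7) = 76.29 × 1520.1/1526 ≈ 76.0 kHz.

76.0 kHz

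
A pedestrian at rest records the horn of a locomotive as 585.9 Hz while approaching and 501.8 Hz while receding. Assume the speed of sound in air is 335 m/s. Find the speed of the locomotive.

26 m/s

f₁/f₂ = (v + v_s)/(v − v_s), so v_s = v · (f₁ − f₂)/(f₁ + f₂).
v_s = 335 × (585.9 − 501.8)/(585.9 + 501.8) = 335 × 84.1/1087.7 ≈ 26 m/s.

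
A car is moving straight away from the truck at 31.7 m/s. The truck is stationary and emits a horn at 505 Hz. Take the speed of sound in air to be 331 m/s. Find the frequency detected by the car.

457 Hz

Moving observer, stationary source: f' = f · (v − v_o)/v.
f' = 505 × (331 − 31.7)/331 = 505 × 299.3/331 ≈ 457 Hz.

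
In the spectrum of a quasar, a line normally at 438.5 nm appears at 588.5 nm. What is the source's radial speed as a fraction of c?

λ'/λ₀ = 1.3421 > 1 (redshift), so the source is receding.
λ'/λ₀ = √((1 + β)/(1 − β)) for a receding source ⇒ β = (r² − 1)/(r² + 1) with r = λ'/λ₀.
β = (1.8012 − 1)/(1.8012 + 1) ≈ 0.286.

0.286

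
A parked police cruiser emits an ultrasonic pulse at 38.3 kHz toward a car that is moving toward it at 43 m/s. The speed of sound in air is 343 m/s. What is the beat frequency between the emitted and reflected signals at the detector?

10979 Hz

At the car (a moving observer), f₁ = f₀ · (v + u)/v = 38.3 × 386/343 ≈ 43.10 kHz.
The reflection then acts as a moving source: f₂ = f₁ · v/(v − u) ≈ 49.28 kHz.
Equivalently f₂ = f₀ · (v + u)/(v − u).
Beat frequency (with f₀ = 38300 Hz): |f₂ − f₀| = 2u·f₀/(v − u) = 2 × 43 × 38300/300 ≈ 10979 Hz.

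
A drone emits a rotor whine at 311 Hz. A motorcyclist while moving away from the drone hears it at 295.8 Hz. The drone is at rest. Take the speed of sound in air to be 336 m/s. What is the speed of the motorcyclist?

f' = f · (v − v_o)/v ⇒ v_o = v · |f'/f − 1|.
v_o = 336 × |295.8/311 − 1| = 336 × 0.04887 ≈ 16.4 m/s.

16.4 m/s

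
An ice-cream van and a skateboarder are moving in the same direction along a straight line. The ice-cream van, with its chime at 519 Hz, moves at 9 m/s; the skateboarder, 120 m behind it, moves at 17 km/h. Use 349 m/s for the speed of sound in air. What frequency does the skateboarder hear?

513 Hz

17 km/h = 4.722 m/s.
The skateboarder is behind, so the ice-cream van is moving away from it while the skateboarder is moving toward the ice-cream van.
Both move, so f' = f · (v + v_o)/(v + v_s).
f' = 519 × (349 + 4.722)/(349 + 9) = 519 × 353.72/358 ≈ 513 Hz.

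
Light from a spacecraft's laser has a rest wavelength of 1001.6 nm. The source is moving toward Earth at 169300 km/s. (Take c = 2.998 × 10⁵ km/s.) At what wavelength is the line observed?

528.3 nm

β = v/c = 169300/299800 = 0.5647.
Relativistic Doppler for wavelength: λ' = λ₀ · √((1 − β)/(1 + β)).
λ' = 1001.6 × √(0.4353/1.5647) = 1001.6 × 0.52744 ≈ 528.3 nm.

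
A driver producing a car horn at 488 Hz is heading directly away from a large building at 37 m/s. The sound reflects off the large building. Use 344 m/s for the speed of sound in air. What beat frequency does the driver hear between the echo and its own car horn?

95 Hz

The large building receives the sound from a moving source: f₁ = f₀ · v/(v + v_e) = 488 × 344/381 ≈ 440.6 Hz.
On the return leg the driver is a moving observer: f₂ = f₁ · (v − v_e)/v = 440.6 × 307/344 ≈ 393.2 Hz.
Equivalently f₂ = f₀ · (v − v_e)/(v + v_e).
Beat against the emitted tone: |f₂ − f₀| = 2v_e·f₀/(v + v_e) = 2 × 37 × 488/381 ≈ 95 Hz.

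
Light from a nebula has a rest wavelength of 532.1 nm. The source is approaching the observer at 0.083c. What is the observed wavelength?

489.6 nm

Relativistic Doppler for wavelength: λ' = λ₀ · √((1 − β)/(1 + β)).
λ' = 532.1 × √(0.9170/1.0830) = 532.1 × 0.92018 ≈ 489.6 nm.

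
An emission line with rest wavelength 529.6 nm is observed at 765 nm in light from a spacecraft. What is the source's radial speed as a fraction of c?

0.352c

λ'/λ₀ = 1.4445 > 1 (redshift), so the source is receding.
λ'/λ₀ = √((1 + β)/(1 − β)) for a receding source ⇒ β = (r² − 1)/(r² + 1) with r = λ'/λ₀.
β = (2.0865 − 1)/(2.0865 + 1) ≈ 0.352.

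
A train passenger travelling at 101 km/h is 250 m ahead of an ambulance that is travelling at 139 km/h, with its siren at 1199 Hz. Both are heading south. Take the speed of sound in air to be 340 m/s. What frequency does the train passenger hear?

1241 Hz

139 km/h = 38.61 m/s; 101 km/h = 28.06 m/s.
The train passenger is ahead, so the ambulance is moving toward it while the train passenger is moving away from the ambulance.
With source approaching and observer receding, f' = f · (v − v_o)/(v − v_s).
f' = 1199 × (340 − 28.06)/(340 − 38.61) = 1199 × 311.94/301.39 ≈ 1241 Hz.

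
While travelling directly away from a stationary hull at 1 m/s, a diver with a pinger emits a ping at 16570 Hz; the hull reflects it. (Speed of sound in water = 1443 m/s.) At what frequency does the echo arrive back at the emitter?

The hull receives the sound from a moving source: f₁ = f₀ · v/(v + v_e) = 16570 × 1443/1444 ≈ 16559 Hz.
On the return leg the diver with a pinger is a moving observer: f₂ = f₁ · (v − v_e)/v = 16559 × 1442/1443 ≈ 16547 Hz.
Equivalently f₂ = f₀ · (v − v_e)/(v + v_e).

16547 Hz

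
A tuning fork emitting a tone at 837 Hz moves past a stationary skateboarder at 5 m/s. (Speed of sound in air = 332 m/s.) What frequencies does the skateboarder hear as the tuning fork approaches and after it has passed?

850 Hz approaching; 825 Hz receding

Approaching: f₁ = f · v/(v − v_s) = 837 × 332/327 ≈ 850 Hz.
Receding: f₂ = f · v/(v + v_s) = 837 × 332/337 ≈ 825 Hz.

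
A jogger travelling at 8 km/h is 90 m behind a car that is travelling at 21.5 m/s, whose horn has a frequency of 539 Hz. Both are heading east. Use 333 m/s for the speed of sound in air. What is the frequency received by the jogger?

510 Hz

8 km/h = 2.222 m/s.
The jogger is behind, so the car is moving away from it while the jogger is moving toward the car.
General Doppler shift: f' = f · (v + v_o)/(v + v_s).
f' = 539 × (333 + 2.222)/(333 + 21.5) = 539 × 335.22/354.5 ≈ 510 Hz.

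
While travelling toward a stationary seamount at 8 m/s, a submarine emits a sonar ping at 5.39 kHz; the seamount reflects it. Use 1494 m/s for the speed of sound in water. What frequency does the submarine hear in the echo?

5.45 kHz

The seamount receives the sound from a moving source: f₁ = f₀ · v/(v − v_e) = 5.39 × 1494/1486 ≈ 5.42 kHz.
On the return leg the submarine is a moving observer: f₂ = f₁ · (v + v_e)/v = 5.42 × 1502/1494 ≈ 5.45 kHz.
Equivalently f₂ = f₀ · (v + v_e)/(v − v_e).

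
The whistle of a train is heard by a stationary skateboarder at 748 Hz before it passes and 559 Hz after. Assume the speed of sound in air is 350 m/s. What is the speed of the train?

f₁/f₂ = (v + v_s)/(v − v_s), so v_s = v · (f₁ − f₂)/(f₁ + f₂).
v_s = 350 × (748 − 559)/(748 + 559) = 350 × 189/1307 ≈ 51 m/s.

51 m/s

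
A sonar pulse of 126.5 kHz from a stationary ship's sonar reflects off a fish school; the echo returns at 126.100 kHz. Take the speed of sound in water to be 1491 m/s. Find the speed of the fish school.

Double Doppler shift off a moving reflector: f₂ = f₀ · (v + u)/(v − u) (u > 0 toward emitter).
Rearranging, u = v · (f₂ − f₀)/(f₂ + f₀) = 1491 × -0.400/252.600 ≈ -2.36 m/s.
So the fish school is moving at 2.36 m/s away from the emitter.

2.36 m/s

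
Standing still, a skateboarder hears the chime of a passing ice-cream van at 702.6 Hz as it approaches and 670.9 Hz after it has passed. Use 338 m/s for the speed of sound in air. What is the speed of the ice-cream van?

7.8 m/s

f₁/f₂ = (v + v_s)/(v − v_s), so v_s = v · (f₁ − f₂)/(f₁ + f₂).
v_s = 338 × (702.6 − 670.9)/(702.6 + 670.9) = 338 × 31.7/1373.5 ≈ 7.8 m/s.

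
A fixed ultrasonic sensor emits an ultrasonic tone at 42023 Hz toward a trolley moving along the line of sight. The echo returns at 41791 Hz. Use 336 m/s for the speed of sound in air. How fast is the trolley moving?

0.93 m/s

Double Doppler shift off a moving reflector: f₂ = f₀ · (v + u)/(v − u) (u > 0 toward emitter).
Rearranging, u = v · (f₂ − f₀)/(f₂ + f₀) = 336 × -232/83814 ≈ -0.93 m/s.
So the trolley is moving at 0.93 m/s away from the emitter.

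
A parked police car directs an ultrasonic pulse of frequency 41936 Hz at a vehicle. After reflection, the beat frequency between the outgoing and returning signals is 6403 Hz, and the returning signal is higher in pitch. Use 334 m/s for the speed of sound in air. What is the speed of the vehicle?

Double Doppler shift off a moving reflector: f₂ = f₀ · (v + u)/(v − u) (u > 0 toward emitter).
Returning signal is higher, so f₂ = f₀ + Δf = 41936 + 6403 = 48339 Hz.
Rearranging, u = v · (f₂ − f₀)/(f₂ + f₀) = 334 × 6403/90275 ≈ 23.7 m/s.
So the vehicle is moving at 23.7 m/s toward the emitter.

23.7 m/s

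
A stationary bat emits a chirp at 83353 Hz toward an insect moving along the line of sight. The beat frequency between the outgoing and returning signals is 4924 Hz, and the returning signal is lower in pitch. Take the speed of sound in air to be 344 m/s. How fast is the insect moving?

Double Doppler shift off a moving reflector: f₂ = f₀ · (v + u)/(v − u) (u > 0 toward emitter).
Returning signal is lower, so f₂ = f₀ − Δf = 83353 − 4924 = 78429 Hz.
Rearranging, u = v · (f₂ − f₀)/(f₂ + f₀) = 344 × -4924/161782 ≈ -10.5 m/s.
So the insect is moving at 10.5 m/s away from the emitter.

10.5 m/s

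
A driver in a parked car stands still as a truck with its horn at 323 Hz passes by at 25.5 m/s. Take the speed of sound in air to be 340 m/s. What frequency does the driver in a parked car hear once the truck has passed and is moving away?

300 Hz

Receding: f₂ = f · v/(v + v_s) = 323 × 340/365.5 ≈ 300 Hz.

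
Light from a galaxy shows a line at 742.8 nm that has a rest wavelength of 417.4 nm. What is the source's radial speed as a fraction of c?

λ'/λ₀ = 1.7796 > 1 (redshift), so the source is receding.
λ'/λ₀ = √((1 + β)/(1 − β)) for a receding source ⇒ β = (r² − 1)/(r² + 1) with r = λ'/λ₀.
β = (3.1669 − 1)/(3.1669 + 1) ≈ 0.520.

0.520c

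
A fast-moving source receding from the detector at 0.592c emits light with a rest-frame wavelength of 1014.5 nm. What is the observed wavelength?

Relativistic Doppler for wavelength: λ' = λ₀ · √((1 + β)/(1 − β)).
λ' = 1014.5 × √(1.5920/0.4080) = 1014.5 × 1.97534 ≈ 2004.0 nm.

2004.0 nm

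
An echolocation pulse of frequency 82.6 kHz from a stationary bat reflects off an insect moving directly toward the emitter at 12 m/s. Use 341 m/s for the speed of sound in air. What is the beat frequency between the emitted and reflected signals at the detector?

6026 Hz

The insect first receives the wave as a moving observer: f₁ = f₀ · (v + u)/v = 82.6 × (341 + 12)/341 ≈ 85.51 kHz.
On reflection it acts as a source moving toward the stationary detector: f₂ = f₁ · v/(v − u) = 85.51 × 341/329 ≈ 88.63 kHz.
Beat frequency (with f₀ = 82600 Hz): |f₂ − f₀| = 2u·f₀/(v − u) = 2 × 12 × 82600/329 ≈ 6026 Hz.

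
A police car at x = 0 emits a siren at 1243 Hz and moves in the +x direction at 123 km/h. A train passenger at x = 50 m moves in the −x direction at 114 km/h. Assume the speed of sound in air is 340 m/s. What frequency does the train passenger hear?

1511 Hz

123 km/h = 34.17 m/s; 114 km/h = 31.67 m/s.
The observer lies on the +x side, so the source is heading toward the observer and the observer is heading toward the source.
Both move, so f' = f · (v + v_o)/(v − v_s).
f' = 1243 × (340 + 31.67)/(340 − 34.17) = 1243 × 371.67/305.83 ≈ 1511 Hz.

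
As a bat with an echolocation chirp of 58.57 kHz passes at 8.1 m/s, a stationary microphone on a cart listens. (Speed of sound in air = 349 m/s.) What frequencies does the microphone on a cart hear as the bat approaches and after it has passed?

60.0 kHz approaching; 57.2 kHz receding

Approaching: f₁ = f · v/(v − v_s) = 58.57 × 349/340.9 ≈ 60.0 kHz.
Receding: f₂ = f · v/(v + v_s) = 58.57 × 349/357.1 ≈ 57.2 kHz.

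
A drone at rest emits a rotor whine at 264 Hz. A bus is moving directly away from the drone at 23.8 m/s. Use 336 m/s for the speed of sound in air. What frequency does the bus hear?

245 Hz

Moving observer, stationary source: f' = f · (v − v_o)/v.
f' = 264 × (336 − 23.8)/336 = 264 × 312.2/336 ≈ 245 Hz.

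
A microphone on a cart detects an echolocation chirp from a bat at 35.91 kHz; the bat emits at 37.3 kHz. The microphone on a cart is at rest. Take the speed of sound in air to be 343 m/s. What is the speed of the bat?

f' < f, so the bat is receding.
f' = f · v/(v + v_s) ⇒ v_s = v · |1 − f/f'|.
v_s = 343 × |1 − 37.3/35.91| = 343 × 0.03871 ≈ 13.3 m/s.

13.3 m/s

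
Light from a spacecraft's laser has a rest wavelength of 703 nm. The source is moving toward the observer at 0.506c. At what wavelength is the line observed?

Relativistic Doppler for wavelength: λ' = λ₀ · √((1 − β)/(1 + β)).
λ' = 703 × √(0.4940/1.5060) = 703 × 0.57273 ≈ 402.6 nm.

402.6 nm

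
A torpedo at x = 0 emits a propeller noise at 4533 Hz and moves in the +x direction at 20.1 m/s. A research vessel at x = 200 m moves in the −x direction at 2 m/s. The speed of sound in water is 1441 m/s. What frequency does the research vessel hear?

4604 Hz

The observer lies on the +x side, so the source is heading toward the observer and the observer is heading toward the source.
Both move, so f' = f · (v + v_o)/(v − v_s).
f' = 4533 × (1441 + 2)/(1441 − 20.1) = 4533 × 1443/1420.9 ≈ 4604 Hz.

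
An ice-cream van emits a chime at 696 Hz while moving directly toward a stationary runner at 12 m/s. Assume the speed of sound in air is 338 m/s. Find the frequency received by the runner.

Moving source, stationary observer: f' = f · v/(v − v_s) since the source is approaching.
f' = 696 × 338/(338 − 12) = 696 × 338/326 ≈ 722 Hz.

722 Hz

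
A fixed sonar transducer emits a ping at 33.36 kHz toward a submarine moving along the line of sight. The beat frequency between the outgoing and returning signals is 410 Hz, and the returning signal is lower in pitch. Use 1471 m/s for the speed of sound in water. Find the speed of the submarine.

Double Doppler shift off a moving reflector: f₂ = f₀ · (v + u)/(v − u) (u > 0 toward emitter).
Returning signal is lower, so f₂ = f₀ − Δf = 33360 − 410 = 32950 Hz.
Rearranging, u = v · (f₂ − f₀)/(f₂ + f₀) = 1471 × -410/66310 ≈ -9.1 m/s.
So the submarine is moving at 9.1 m/s away from the emitter.

9.1 m/s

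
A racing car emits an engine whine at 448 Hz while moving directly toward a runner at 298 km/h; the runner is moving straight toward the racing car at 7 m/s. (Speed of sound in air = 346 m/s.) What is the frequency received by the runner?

298 km/h = 82.78 m/s.
General Doppler shift: f' = f · (v + v_o)/(v − v_s).
f' = 448 × (346 + 7)/(346 − 82.78) = 448 × 353/263.22 ≈ 601 Hz.

601 Hz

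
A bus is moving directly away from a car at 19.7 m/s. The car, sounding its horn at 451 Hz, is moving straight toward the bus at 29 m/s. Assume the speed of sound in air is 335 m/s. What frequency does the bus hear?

465 Hz

General Doppler shift: f' = f · (v − v_o)/(v − v_s).
f' = 451 × (335 − 19.7)/(335 − 29) = 451 × 315.3/306 ≈ 465 Hz.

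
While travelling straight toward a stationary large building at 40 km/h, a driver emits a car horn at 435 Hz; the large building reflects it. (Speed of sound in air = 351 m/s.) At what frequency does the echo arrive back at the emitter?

463 Hz

40 km/h = 11.11 m/s.
The large building receives the sound from a moving source: f₁ = f₀ · v/(v − v_e) = 435 × 351/339.89 ≈ 449 Hz.
On the return leg the driver is a moving observer: f₂ = f₁ · (v + v_e)/v = 449 × 362.11/351 ≈ 463 Hz.
Equivalently f₂ = f₀ · (v + v_e)/(v − v_e).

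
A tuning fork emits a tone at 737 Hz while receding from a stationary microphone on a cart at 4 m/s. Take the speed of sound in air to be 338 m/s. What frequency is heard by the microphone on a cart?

728 Hz

Moving source, stationary observer: f' = f · v/(v + v_s) since the source is receding.
f' = 737 × 338/(338 + 4) = 737 × 338/342 ≈ 728 Hz.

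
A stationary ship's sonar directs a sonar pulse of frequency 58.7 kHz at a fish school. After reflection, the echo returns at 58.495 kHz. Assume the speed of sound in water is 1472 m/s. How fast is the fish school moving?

2.57 m/s

Double Doppler shift off a moving reflector: f₂ = f₀ · (v + u)/(v − u) (u > 0 toward emitter).
Rearranging, u = v · (f₂ − f₀)/(f₂ + f₀) = 1472 × -0.205/117.195 ≈ -2.57 m/s.
So the fish school is moving at 2.57 m/s away from the emitter.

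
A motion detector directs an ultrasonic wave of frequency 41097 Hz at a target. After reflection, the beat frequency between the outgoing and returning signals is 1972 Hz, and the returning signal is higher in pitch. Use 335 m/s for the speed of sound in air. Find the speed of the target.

7.8 m/s

Double Doppler shift off a moving reflector: f₂ = f₀ · (v + u)/(v − u) (u > 0 toward emitter).
Returning signal is higher, so f₂ = f₀ + Δf = 41097 + 1972 = 43069 Hz.
Rearranging, u = v · (f₂ − f₀)/(f₂ + f₀) = 335 × 1972/84166 ≈ 7.8 m/s.
So the target is moving at 7.8 m/s toward the emitter.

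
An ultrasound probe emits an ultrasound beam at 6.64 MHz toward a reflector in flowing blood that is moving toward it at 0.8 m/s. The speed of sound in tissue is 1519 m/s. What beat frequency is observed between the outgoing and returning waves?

6998 Hz

At the reflector in flowing blood (a moving observer), f₁ = f₀ · (v + u)/v = 6.64 × 1519.8/1519 ≈ 6.64350 MHz.
On reflection it acts as a source moving toward the stationary detector: f₂ = f₁ · v/(v − u) = 6.64350 × 1519/1518.2 ≈ 6.64700 MHz.
Beat frequency (with f₀ = 6640000 Hz): |f₂ − f₀| = 2u·f₀/(v − u) = 2 × 0.8 × 6640000/1518.2 ≈ 6998 Hz.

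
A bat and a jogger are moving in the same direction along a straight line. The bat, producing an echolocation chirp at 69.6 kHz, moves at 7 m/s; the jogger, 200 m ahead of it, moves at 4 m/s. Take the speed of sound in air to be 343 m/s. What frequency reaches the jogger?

70.2 kHz

The jogger is ahead, so the bat is moving toward it while the jogger is moving away from the bat.
With source approaching and observer receding, f' = f · (v − v_o)/(v − v_s).
f' = 69.6 × (343 − 4)/(343 − 7) = 69.6 × 339/336 ≈ 70.2 kHz.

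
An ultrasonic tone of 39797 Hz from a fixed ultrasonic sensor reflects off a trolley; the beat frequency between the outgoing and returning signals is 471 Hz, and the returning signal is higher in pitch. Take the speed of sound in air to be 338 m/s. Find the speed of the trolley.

Double Doppler shift off a moving reflector: f₂ = f₀ · (v + u)/(v − u) (u > 0 toward emitter).
Returning signal is higher, so f₂ = f₀ + Δf = 39797 + 471 = 40268 Hz.
Rearranging, u = v · (f₂ − f₀)/(f₂ + f₀) = 338 × 471/80065 ≈ 1.99 m/s.
So the trolley is moving at 1.99 m/s toward the emitter.

1.99 m/s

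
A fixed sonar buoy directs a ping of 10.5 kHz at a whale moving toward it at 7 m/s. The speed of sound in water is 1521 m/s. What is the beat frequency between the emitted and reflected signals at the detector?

97 Hz

The whale first receives the wave as a moving observer: f₁ = f₀ · (v + u)/v = 10.5 × (1521 + 7)/1521 ≈ 10.5483 kHz.
The reflection then acts as a moving source: f₂ = f₁ · v/(v − u) ≈ 10.5971 kHz.
Equivalently f₂ = f₀ · (v + u)/(v − u).
Beat frequency (with f₀ = 10500 Hz): |f₂ − f₀| = 2u·f₀/(v − u) = 2 × 7 × 10500/1514 ≈ 97 Hz.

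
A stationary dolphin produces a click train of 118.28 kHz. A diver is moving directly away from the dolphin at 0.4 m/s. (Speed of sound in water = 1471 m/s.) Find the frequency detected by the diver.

Only the observer moves, away from the source, so f' = f · (v − v_o)/v.
f' = 118.28 × (1471 − 0.4)/1471 = 118.28 × 1470.6/1471 ≈ 118.2 kHz.

118.2 kHz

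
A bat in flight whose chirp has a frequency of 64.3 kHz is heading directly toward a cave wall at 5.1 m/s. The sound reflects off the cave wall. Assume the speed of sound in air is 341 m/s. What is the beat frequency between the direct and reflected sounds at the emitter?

The cave wall receives the sound from a moving source: f₁ = f₀ · v/(v − v_e) = 64.3 × 341/335.9 ≈ 65.276 kHz.
On the return leg the bat in flight is a moving observer: f₂ = f₁ · (v + v_e)/v = 65.276 × 346.1/341 ≈ 66.253 kHz.
Beat against the emitted tone (with f₀ = 64300 Hz): |f₂ − f₀| = 2v_e·f₀/(v − v_e) = 2 × 5.1 × 64300/335.9 ≈ 1953 Hz.

1953 Hz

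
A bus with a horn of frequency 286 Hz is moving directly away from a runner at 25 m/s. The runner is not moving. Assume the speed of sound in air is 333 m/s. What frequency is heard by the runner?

Moving source, stationary observer: f' = f · v/(v + v_s) since the source is receding.
f' = 286 × 333/(333 + 25) = 286 × 333/358 ≈ 266 Hz.

266 Hz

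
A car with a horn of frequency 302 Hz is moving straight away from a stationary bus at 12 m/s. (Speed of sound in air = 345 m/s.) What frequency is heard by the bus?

Only the source moves, away from the listener, so f' = f · v/(v + v_s).
f' = 302 × 345/(345 + 12) = 302 × 345/357 ≈ 292 Hz.

292 Hz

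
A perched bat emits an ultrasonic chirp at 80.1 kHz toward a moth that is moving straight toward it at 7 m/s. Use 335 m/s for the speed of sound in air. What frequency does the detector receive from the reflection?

83.5 kHz

At the moth (a moving observer), f₁ = f₀ · (v + u)/v = 80.1 × 342/335 ≈ 81.8 kHz.
On reflection it acts as a source moving toward the stationary detector: f₂ = f₁ · v/(v − u) = 81.8 × 335/328 ≈ 83.5 kHz.
Equivalently f₂ = f₀ · (v + u)/(v − u).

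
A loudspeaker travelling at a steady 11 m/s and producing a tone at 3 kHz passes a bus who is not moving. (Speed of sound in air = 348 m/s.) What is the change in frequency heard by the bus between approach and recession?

Approaching: f₁ = f · v/(v − v_s) = 3 × 348/337 ≈ 3.098 kHz.
Receding: f₂ = f · v/(v + v_s) = 3 × 348/359 ≈ 2.908 kHz.
Drop: f₁ − f₂ = 2f·v·v_s/(v² − v_s²) = 2 × 3 × 348 × 11/(348² − 11²) ≈ 0.190 kHz.

0.190 kHz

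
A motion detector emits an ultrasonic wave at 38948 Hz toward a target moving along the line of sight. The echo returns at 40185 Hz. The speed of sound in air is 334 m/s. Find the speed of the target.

5.2 m/s

Double Doppler shift off a moving reflector: f₂ = f₀ · (v + u)/(v − u) (u > 0 toward emitter).
Rearranging, u = v · (f₂ − f₀)/(f₂ + f₀) = 334 × 1237/79133 ≈ 5.2 m/s.
So the target is moving at 5.2 m/s toward the emitter.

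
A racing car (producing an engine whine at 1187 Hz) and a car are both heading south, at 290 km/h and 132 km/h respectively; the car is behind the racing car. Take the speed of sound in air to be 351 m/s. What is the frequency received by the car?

290 km/h = 80.56 m/s; 132 km/h = 36.67 m/s.
The car is behind, so the racing car is moving away from it while the car is moving toward the racing car.
General Doppler shift: f' = f · (v + v_o)/(v + v_s).
f' = 1187 × (351 + 36.67)/(351 + 80.56) = 1187 × 387.67/431.56 ≈ 1066 Hz.

1066 Hz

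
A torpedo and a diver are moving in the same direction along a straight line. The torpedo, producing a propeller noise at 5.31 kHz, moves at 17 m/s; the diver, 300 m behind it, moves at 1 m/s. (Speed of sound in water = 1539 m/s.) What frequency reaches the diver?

The diver is behind, so the torpedo is moving away from it while the diver is moving toward the torpedo.
General Doppler shift: f' = f · (v + v_o)/(v + v_s).
f' = 5.31 × (1539 + 1)/(1539 + 17) = 5.31 × 1540/1556 ≈ 5.26 kHz.

5.26 kHz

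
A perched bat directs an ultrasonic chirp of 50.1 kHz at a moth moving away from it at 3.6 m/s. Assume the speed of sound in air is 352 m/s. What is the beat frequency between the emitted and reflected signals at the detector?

At the moth (a moving observer), f₁ = f₀ · (v − u)/v = 50.1 × 348.4/352 ≈ 49.588 kHz.
The reflection then acts as a moving source: f₂ = f₁ · v/(v + u) ≈ 49.086 kHz.
Beat frequency (with f₀ = 50100 Hz): |f₂ − f₀| = 2u·f₀/(v + u) = 2 × 3.6 × 50100/355.6 ≈ 1014 Hz.

1014 Hz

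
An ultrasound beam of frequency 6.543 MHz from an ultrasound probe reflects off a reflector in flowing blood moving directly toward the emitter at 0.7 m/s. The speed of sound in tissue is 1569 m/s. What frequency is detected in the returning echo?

The reflector in flowing blood first receives the wave as a moving observer: f₁ = f₀ · (v + u)/v = 6.543 × (1569 + 0.7)/1569 ≈ 6.546 MHz.
On reflection it acts as a source moving toward the stationary detector: f₂ = f₁ · v/(v − u) = 6.546 × 1569/1568.3 ≈ 6.549 MHz.

6.549 MHz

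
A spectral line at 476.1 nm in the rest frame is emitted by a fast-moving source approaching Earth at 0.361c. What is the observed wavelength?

Relativistic Doppler for wavelength: λ' = λ₀ · √((1 − β)/(1 + β)).
λ' = 476.1 × √(0.6390/1.3610) = 476.1 × 0.68521 ≈ 326.2 nm.

326.2 nm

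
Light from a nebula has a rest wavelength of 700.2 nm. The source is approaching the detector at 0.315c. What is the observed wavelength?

Relativistic Doppler for wavelength: λ' = λ₀ · √((1 − β)/(1 + β)).
λ' = 700.2 × √(0.6850/1.3150) = 700.2 × 0.72174 ≈ 505.4 nm.

505.4 nm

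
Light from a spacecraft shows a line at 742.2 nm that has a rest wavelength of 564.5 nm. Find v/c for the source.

λ'/λ₀ = 1.3148 > 1 (redshift), so the source is receding.
λ'/λ₀ = √((1 + β)/(1 − β)) for a receding source ⇒ β = (r² − 1)/(r² + 1) with r = λ'/λ₀.
β = (1.7287 − 1)/(1.7287 + 1) ≈ 0.267.

0.267c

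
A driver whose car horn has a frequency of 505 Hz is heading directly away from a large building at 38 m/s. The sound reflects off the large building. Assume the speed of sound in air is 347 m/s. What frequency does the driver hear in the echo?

The large building receives the sound from a moving source: f₁ = f₀ · v/(v + v_e) = 505 × 347/385 ≈ 455 Hz.
On the return leg the driver is a moving observer: f₂ = f₁ · (v − v_e)/v = 455 × 309/347 ≈ 405 Hz.

405 Hz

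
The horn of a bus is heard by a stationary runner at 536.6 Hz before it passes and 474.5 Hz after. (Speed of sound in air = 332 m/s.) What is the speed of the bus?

f₁/f₂ = (v + v_s)/(v − v_s), so v_s = v · (f₁ − f₂)/(f₁ + f₂).
v_s = 332 × (536.6 − 474.5)/(536.6 + 474.5) = 332 × 62.1/1011.1 ≈ 20.4 m/s.

20.4 m/s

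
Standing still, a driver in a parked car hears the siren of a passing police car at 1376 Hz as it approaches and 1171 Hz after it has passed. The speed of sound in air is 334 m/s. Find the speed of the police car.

f₁/f₂ = (v + v_s)/(v − v_s), so v_s = v · (f₁ − f₂)/(f₁ + f₂).
v_s = 334 × (1376 − 1171)/(1376 + 1171) = 334 × 205/2547 ≈ 27 m/s.

27 m/s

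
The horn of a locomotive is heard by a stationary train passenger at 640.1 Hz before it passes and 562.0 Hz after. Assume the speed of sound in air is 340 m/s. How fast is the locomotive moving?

f₁/f₂ = (v + v_s)/(v − v_s), so v_s = v · (f₁ − f₂)/(f₁ + f₂).
v_s = 340 × (640.1 − 562.0)/(640.1 + 562.0) = 340 × 78.1/1202.1 ≈ 22.1 m/s.

22.1 m/s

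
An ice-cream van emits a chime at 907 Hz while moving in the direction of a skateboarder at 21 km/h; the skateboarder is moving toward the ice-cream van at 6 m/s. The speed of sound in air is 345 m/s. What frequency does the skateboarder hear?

939 Hz

21 km/h = 5.833 m/s.
Both move, so f' = f · (v + v_o)/(v − v_s).
f' = 907 × (345 + 6)/(345 − 5.833) = 907 × 351/339.17 ≈ 939 Hz.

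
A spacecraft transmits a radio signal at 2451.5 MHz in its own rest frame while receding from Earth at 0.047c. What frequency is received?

2338.9 MHz

Relativistic Doppler for frequency: f' = f₀ · √((1 − β)/(1 + β)).
f' = 2451.5 × √(0.9530/1.0470) = 2451.5 × 0.95405 ≈ 2338.9 MHz.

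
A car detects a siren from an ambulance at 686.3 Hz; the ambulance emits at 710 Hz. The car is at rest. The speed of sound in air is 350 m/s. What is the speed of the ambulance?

f' < f, so the ambulance is receding.
f' = f · v/(v + v_s) ⇒ v_s = v · |1 − f/f'|.
v_s = 350 × |1 − 710/686.3| = 350 × 0.03453 ≈ 12.1 m/s.

12.1 m/s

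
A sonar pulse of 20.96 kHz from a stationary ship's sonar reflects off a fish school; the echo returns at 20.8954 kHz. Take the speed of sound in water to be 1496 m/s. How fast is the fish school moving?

Double Doppler shift off a moving reflector: f₂ = f₀ · (v + u)/(v − u) (u > 0 toward emitter).
Rearranging, u = v · (f₂ − f₀)/(f₂ + f₀) = 1496 × -0.0646/41.8554 ≈ -2.31 m/s.
So the fish school is moving at 2.31 m/s away from the emitter.

2.31 m/s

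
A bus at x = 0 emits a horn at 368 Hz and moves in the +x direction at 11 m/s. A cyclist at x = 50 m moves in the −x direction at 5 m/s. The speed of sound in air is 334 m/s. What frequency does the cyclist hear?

The observer lies on the +x side, so the source is heading toward the observer and the observer is heading toward the source.
Both move, so f' = f · (v + v_o)/(v − v_s).
f' = 368 × (334 + 5)/(334 − 11) = 368 × 339/323 ≈ 386 Hz.

386 Hz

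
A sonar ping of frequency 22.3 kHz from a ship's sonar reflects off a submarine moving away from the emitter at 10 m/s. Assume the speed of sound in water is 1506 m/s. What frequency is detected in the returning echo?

At the submarine (a moving observer), f₁ = f₀ · (v − u)/v = 22.3 × 1496/1506 ≈ 22.2 kHz.
The reflection then acts as a moving source: f₂ = f₁ · v/(v + u) ≈ 22.0 kHz.
Equivalently f₂ = f₀ · (v − u)/(v + u).

22.0 kHz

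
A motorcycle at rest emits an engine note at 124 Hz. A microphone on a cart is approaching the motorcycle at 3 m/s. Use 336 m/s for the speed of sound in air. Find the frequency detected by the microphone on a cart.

125 Hz

Only the observer moves, toward the source, so f' = f · (v + v_o)/v.
f' = 124 × (336 + 3)/336 = 124 × 339/336 ≈ 125 Hz.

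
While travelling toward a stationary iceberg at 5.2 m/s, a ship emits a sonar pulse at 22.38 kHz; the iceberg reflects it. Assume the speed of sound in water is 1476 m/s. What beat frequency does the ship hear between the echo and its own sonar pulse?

The iceberg receives the sound from a moving source: f₁ = f₀ · v/(v − v_e) = 22.38 × 1476/1470.8 ≈ 22.4591 kHz.
On the return leg the ship is a moving observer: f₂ = f₁ · (v + v_e)/v = 22.4591 × 1481.2/1476 ≈ 22.5382 kHz.
Beat against the emitted tone (with f₀ = 22380 Hz): |f₂ − f₀| = 2v_e·f₀/(v − v_e) = 2 × 5.2 × 22380/1470.8 ≈ 158 Hz.

158 Hz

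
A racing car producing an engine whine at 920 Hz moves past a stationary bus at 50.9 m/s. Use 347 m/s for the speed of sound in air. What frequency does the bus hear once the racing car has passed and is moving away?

802 Hz

Receding: f₂ = f · v/(v + v_s) = 920 × 347/397.9 ≈ 802 Hz.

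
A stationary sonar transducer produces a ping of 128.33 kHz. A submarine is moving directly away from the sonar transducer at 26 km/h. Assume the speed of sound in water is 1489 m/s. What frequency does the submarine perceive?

127.7 kHz

26 km/h = 7.222 m/s.
Moving observer, stationary source: f' = f · (v − v_o)/v.
f' = 128.33 × (1489 − 7.222)/1489 = 128.33 × 1481.8/1489 ≈ 127.7 kHz.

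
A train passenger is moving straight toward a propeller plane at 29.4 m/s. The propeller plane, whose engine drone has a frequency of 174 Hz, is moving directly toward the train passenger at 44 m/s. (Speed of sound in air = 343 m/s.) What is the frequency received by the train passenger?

217 Hz

General Doppler shift: f' = f · (v + v_o)/(v − v_s).
f' = 174 × (343 + 29.4)/(343 − 44) = 174 × 372.4/299 ≈ 217 Hz.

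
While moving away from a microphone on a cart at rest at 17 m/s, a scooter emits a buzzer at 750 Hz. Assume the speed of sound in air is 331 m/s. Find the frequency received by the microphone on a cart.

713 Hz

Only the source moves, away from the listener, so f' = f · v/(v + v_s).
f' = 750 × 331/(331 + 17) = 750 × 331/348 ≈ 713 Hz.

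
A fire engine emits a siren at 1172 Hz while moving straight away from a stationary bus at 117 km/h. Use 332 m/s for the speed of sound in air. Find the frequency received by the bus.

1068 Hz

117 km/h = 32.5 m/s.
With the source moving away from a stationary observer, f' = f · v/(v + v_s).
f' = 1172 × 332/(332 + 32.5) = 1172 × 332/364.5 ≈ 1068 Hz.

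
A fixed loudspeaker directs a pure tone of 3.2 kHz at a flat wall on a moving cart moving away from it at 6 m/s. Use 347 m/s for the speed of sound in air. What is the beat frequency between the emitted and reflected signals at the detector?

The flat wall on a moving cart first receives the wave as a moving observer: f₁ = f₀ · (v − u)/v = 3.2 × (347 − 6)/347 ≈ 3.1447 kHz.
On reflection it acts as a source moving away from the stationary detector: f₂ = f₁ · v/(v + u) = 3.1447 × 347/353 ≈ 3.0912 kHz.
Beat frequency (with f₀ = 3200 Hz): |f₂ − f₀| = 2u·f₀/(v + u) = 2 × 6 × 3200/353 ≈ 109 Hz.

109 Hz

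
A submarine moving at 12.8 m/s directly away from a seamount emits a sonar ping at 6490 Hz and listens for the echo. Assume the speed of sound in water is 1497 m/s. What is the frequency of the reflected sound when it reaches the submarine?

The seamount receives the sound from a moving source: f₁ = f₀ · v/(v + v_e) = 6490 × 1497/1509.8 ≈ 6435 Hz.
On the return leg the submarine is a moving observer: f₂ = f₁ · (v − v_e)/v = 6435 × 1484.2/1497 ≈ 6380 Hz.

6380 Hz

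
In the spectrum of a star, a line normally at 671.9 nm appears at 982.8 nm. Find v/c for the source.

λ'/λ₀ = 1.4627 > 1 (redshift), so the source is receding.
λ'/λ₀ = √((1 + β)/(1 − β)) for a receding source ⇒ β = (r² − 1)/(r² + 1) with r = λ'/λ₀.
β = (2.1395 − 1)/(2.1395 + 1) ≈ 0.363.

0.363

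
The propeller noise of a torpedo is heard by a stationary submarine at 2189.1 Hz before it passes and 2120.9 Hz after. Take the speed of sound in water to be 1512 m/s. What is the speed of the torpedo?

f₁/f₂ = (v + v_s)/(v − v_s), so v_s = v · (f₁ − f₂)/(f₁ + f₂).
v_s = 1512 × (2189.1 − 2120.9)/(2189.1 + 2120.9) = 1512 × 68.2/4310.0 ≈ 23.9 m/s.

23.9 m/s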